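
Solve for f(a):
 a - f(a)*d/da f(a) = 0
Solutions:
 f(a) = -sqrt(C1 + a^2)
 f(a) = sqrt(C1 + a^2)


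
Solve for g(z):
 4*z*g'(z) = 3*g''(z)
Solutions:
 g(z) = C1 + C2*erfi(sqrt(6)*z/3)


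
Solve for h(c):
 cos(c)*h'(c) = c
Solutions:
 h(c) = C1 + Integral(c/cos(c), c)


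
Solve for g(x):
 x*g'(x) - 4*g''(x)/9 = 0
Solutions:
 g(x) = C1 + C2*erfi(3*sqrt(2)*x/4)


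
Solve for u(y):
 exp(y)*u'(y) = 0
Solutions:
 u(y) = C1


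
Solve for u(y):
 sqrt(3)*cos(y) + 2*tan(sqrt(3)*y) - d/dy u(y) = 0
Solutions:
 u(y) = C1 - 2*sqrt(3)*log(cos(sqrt(3)*y))/3 + sqrt(3)*sin(y)


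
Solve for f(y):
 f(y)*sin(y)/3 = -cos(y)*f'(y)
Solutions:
 f(y) = C1*cos(y)^(1/3)


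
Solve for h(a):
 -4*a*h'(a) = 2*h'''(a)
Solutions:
 h(a) = C1 + Integral(C2*airyai(-2^(1/3)*a) + C3*airybi(-2^(1/3)*a), a)


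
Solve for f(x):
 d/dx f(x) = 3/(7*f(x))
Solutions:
 f(x) = -sqrt(C1 + 42*x)/7
 f(x) = sqrt(C1 + 42*x)/7


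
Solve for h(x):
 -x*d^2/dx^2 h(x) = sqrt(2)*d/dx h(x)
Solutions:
 h(x) = C1 + C2*x^(1 - sqrt(2))


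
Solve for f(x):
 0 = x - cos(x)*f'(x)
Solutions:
 f(x) = C1 + Integral(x/cos(x), x)


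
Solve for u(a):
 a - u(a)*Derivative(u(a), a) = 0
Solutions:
 u(a) = -sqrt(C1 + a^2)
 u(a) = sqrt(C1 + a^2)


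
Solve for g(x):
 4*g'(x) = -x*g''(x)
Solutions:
 g(x) = C1 + C2/x^3


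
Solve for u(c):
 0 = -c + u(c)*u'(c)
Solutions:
 u(c) = -sqrt(C1 + c^2)
 u(c) = sqrt(C1 + c^2)


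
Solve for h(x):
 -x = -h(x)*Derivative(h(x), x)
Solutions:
 h(x) = -sqrt(C1 + x^2)
 h(x) = sqrt(C1 + x^2)


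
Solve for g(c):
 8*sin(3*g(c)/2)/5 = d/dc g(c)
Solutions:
 -8*c/5 + log(cos(3*g(c)/2) - 1)/3 - log(cos(3*g(c)/2) + 1)/3 = C1


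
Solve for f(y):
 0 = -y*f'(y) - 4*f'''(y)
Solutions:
 f(y) = C1 + Integral(C2*airyai(-2^(1/3)*y/2) + C3*airybi(-2^(1/3)*y/2), y)


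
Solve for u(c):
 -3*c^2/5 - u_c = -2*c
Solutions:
 u(c) = C1 - c^3/5 + c^2


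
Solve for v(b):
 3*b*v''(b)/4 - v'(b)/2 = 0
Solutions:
 v(b) = C1 + C2*b^(5/3)


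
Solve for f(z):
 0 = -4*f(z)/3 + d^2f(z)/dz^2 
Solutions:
 f(z) = C1*exp(-2*sqrt(3)*z/3) + C2*exp(2*sqrt(3)*z/3)


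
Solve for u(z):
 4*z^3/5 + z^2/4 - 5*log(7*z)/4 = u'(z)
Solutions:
 u(z) = C1 + z^4/5 + z^3/12 - 5*z*log(z)/4 - 5*z*log(7)/4 + 5*z/4


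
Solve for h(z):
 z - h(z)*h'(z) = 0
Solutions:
 h(z) = -sqrt(C1 + z^2)
 h(z) = sqrt(C1 + z^2)


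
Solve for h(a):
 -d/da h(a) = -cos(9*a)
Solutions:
 h(a) = C1 + sin(9*a)/9


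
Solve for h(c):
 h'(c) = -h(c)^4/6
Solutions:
 h(c) = 2^(1/3)*(1/(C1 + c))^(1/3)
 h(c) = 2^(1/3)*(-1 - sqrt(3)*I)*(1/(C1 + c))^(1/3)/2
 h(c) = 2^(1/3)*(-1 + sqrt(3)*I)*(1/(C1 + c))^(1/3)/2


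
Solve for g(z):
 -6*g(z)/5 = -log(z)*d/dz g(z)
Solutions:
 g(z) = C1*exp(6*li(z)/5)


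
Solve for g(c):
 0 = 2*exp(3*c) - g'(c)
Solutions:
 g(c) = C1 + 2*exp(3*c)/3


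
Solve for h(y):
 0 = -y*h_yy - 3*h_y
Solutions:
 h(y) = C1 + C2/y^2


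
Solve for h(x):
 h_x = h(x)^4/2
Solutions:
 h(x) = 2^(1/3)*(-1/(C1 + 3*x))^(1/3)
 h(x) = 2^(1/3)*(-1/(C1 + x))^(1/3)*(-3^(2/3) - 3*3^(1/6)*I)/6
 h(x) = 2^(1/3)*(-1/(C1 + x))^(1/3)*(-3^(2/3) + 3*3^(1/6)*I)/6


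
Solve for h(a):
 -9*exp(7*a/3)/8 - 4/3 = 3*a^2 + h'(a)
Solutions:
 h(a) = C1 - a^3 - 4*a/3 - 27*exp(7*a/3)/56


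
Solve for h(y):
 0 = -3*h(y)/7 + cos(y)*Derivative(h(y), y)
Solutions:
 h(y) = C1*(sin(y) + 1)^(3/14)/(sin(y) - 1)^(3/14)


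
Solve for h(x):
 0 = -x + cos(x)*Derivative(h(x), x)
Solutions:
 h(x) = C1 + Integral(x/cos(x), x)


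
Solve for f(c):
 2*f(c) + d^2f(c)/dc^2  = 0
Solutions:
 f(c) = C1*sin(sqrt(2)*c) + C2*cos(sqrt(2)*c)


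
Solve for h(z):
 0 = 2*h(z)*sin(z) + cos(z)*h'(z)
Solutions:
 h(z) = C1*cos(z)^2


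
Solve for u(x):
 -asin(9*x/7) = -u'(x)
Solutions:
 u(x) = C1 + x*asin(9*x/7) + sqrt(49 - 81*x^2)/9


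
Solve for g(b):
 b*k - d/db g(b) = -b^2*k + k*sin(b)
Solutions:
 g(b) = C1 + b^3*k/3 + b^2*k/2 + k*cos(b)


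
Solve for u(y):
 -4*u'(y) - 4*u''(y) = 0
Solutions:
 u(y) = C1 + C2*exp(-y)


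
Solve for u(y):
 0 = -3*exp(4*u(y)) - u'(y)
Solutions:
 u(y) = log(-I*(1/(C1 + 12*y))^(1/4))
 u(y) = log(I*(1/(C1 + 12*y))^(1/4))
 u(y) = log(-(1/(C1 + 12*y))^(1/4))
 u(y) = log(1/(C1 + 12*y))/4


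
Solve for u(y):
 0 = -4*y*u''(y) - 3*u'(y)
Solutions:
 u(y) = C1 + C2*y^(1/4)


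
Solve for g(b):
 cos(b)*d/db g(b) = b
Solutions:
 g(b) = C1 + Integral(b/cos(b), b)


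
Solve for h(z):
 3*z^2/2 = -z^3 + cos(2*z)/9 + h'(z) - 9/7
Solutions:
 h(z) = C1 + z^4/4 + z^3/2 + 9*z/7 - sin(2*z)/18


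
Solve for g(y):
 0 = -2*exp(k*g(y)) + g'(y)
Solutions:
 g(y) = Piecewise((log(-1/(C1*k + 2*k*y))/k, Ne(k, 0)), (nan, True))
 g(y) = Piecewise((C1 + 2*y, Eq(k, 0)), (nan, True))


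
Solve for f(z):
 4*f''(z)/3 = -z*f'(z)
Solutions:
 f(z) = C1 + C2*erf(sqrt(6)*z/4)


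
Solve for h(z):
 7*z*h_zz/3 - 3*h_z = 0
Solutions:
 h(z) = C1 + C2*z^(16/7)


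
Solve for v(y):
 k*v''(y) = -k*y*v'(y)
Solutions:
 v(y) = C1 + C2*erf(sqrt(2)*y/2)


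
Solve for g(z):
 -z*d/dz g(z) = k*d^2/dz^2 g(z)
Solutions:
 g(z) = C1 + C2*sqrt(k)*erf(sqrt(2)*z*sqrt(1/k)/2)


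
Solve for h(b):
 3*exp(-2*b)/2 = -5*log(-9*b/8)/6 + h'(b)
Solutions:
 h(b) = C1 + 5*b*log(-b)/6 + 5*b*(-3*log(2) - 1 + 2*log(3))/6 - 3*exp(-2*b)/4


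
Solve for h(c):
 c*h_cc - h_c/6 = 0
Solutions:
 h(c) = C1 + C2*c^(7/6)


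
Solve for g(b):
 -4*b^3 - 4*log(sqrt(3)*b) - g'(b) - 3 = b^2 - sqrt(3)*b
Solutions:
 g(b) = C1 - b^4 - b^3/3 + sqrt(3)*b^2/2 - 4*b*log(b) - b*log(9) + b


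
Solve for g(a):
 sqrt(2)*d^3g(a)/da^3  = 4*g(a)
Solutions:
 g(a) = C3*exp(sqrt(2)*a) + (C1*sin(sqrt(6)*a/2) + C2*cos(sqrt(6)*a/2))*exp(-sqrt(2)*a/2)


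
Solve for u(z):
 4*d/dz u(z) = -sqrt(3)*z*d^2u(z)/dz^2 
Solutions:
 u(z) = C1 + C2*z^(1 - 4*sqrt(3)/3)


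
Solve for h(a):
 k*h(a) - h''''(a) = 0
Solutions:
 h(a) = C1*exp(-a*k^(1/4)) + C2*exp(a*k^(1/4)) + C3*exp(-I*a*k^(1/4)) + C4*exp(I*a*k^(1/4))


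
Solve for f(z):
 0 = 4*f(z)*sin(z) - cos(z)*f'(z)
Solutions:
 f(z) = C1/cos(z)^4


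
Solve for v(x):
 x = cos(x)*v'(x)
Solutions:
 v(x) = C1 + Integral(x/cos(x), x)


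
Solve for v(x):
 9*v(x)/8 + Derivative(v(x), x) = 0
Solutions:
 v(x) = C1*exp(-9*x/8)


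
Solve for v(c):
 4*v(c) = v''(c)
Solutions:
 v(c) = C1*exp(-2*c) + C2*exp(2*c)


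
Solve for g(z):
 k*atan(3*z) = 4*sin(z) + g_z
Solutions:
 g(z) = C1 + k*(z*atan(3*z) - log(9*z^2 + 1)/6) + 4*cos(z)


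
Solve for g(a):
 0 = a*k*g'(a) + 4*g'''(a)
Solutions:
 g(a) = C1 + Integral(C2*airyai(2^(1/3)*a*(-k)^(1/3)/2) + C3*airybi(2^(1/3)*a*(-k)^(1/3)/2), a)


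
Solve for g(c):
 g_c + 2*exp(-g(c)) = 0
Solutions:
 g(c) = log(C1 - 2*c)


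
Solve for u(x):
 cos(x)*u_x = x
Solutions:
 u(x) = C1 + Integral(x/cos(x), x)


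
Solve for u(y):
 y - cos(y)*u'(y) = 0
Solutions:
 u(y) = C1 + Integral(y/cos(y), y)


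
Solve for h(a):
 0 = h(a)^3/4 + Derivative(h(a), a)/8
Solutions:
 h(a) = -sqrt(2)*sqrt(-1/(C1 - 2*a))/2
 h(a) = sqrt(2)*sqrt(-1/(C1 - 2*a))/2


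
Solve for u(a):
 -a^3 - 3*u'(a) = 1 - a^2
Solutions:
 u(a) = C1 - a^4/12 + a^3/9 - a/3


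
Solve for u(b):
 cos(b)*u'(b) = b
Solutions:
 u(b) = C1 + Integral(b/cos(b), b)


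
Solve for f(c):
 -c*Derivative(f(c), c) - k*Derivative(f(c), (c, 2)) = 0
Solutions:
 f(c) = C1 + C2*sqrt(k)*erf(sqrt(2)*c*sqrt(1/k)/2)


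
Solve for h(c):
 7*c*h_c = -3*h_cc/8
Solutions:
 h(c) = C1 + C2*erf(2*sqrt(21)*c/3)


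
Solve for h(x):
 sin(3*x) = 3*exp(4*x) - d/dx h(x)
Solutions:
 h(x) = C1 + 3*exp(4*x)/4 + cos(3*x)/3


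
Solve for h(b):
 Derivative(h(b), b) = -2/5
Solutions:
 h(b) = C1 - 2*b/5


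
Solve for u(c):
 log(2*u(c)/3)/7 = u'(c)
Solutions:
 -7*Integral(1/(log(_y) - log(3) + log(2)), (_y, u(c))) = C1 - c


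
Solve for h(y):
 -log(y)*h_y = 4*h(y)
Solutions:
 h(y) = C1*exp(-4*li(y))


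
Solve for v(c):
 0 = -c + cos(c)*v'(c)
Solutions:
 v(c) = C1 + Integral(c/cos(c), c)


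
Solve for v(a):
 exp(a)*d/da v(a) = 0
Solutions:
 v(a) = C1


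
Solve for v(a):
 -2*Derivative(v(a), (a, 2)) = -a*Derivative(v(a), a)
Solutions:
 v(a) = C1 + C2*erfi(a/2)


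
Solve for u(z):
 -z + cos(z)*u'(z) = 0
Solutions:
 u(z) = C1 + Integral(z/cos(z), z)


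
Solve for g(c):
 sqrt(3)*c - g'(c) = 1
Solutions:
 g(c) = C1 + sqrt(3)*c^2/2 - c


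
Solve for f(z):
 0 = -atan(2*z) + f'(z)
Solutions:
 f(z) = C1 + z*atan(2*z) - log(4*z^2 + 1)/4


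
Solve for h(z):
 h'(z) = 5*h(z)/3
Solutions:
 h(z) = C1*exp(5*z/3)


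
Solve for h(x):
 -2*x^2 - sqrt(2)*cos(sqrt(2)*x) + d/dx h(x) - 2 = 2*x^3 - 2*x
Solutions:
 h(x) = C1 + x^4/2 + 2*x^3/3 - x^2 + 2*x + sin(sqrt(2)*x)


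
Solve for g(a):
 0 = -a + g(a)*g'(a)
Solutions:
 g(a) = -sqrt(C1 + a^2)
 g(a) = sqrt(C1 + a^2)


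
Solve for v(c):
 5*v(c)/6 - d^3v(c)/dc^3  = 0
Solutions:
 v(c) = C3*exp(5^(1/3)*6^(2/3)*c/6) + (C1*sin(2^(2/3)*3^(1/6)*5^(1/3)*c/4) + C2*cos(2^(2/3)*3^(1/6)*5^(1/3)*c/4))*exp(-5^(1/3)*6^(2/3)*c/12)


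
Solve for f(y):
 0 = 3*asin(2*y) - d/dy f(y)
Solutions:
 f(y) = C1 + 3*y*asin(2*y) + 3*sqrt(1 - 4*y^2)/2


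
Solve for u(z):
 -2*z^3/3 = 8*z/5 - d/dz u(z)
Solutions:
 u(z) = C1 + z^4/6 + 4*z^2/5


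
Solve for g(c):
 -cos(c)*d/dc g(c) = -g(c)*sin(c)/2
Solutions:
 g(c) = C1/sqrt(cos(c))


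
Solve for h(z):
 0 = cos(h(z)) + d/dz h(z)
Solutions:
 h(z) = pi - asin((C1 + exp(2*z))/(C1 - exp(2*z)))
 h(z) = asin((C1 + exp(2*z))/(C1 - exp(2*z)))


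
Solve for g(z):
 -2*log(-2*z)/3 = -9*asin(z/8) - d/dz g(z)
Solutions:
 g(z) = C1 + 2*z*log(-z)/3 - 9*z*asin(z/8) - 2*z/3 + 2*z*log(2)/3 - 9*sqrt(64 - z^2)


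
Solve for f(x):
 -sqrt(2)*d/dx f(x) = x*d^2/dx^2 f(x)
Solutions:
 f(x) = C1 + C2*x^(1 - sqrt(2))


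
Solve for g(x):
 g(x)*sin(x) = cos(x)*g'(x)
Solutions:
 g(x) = C1/cos(x)


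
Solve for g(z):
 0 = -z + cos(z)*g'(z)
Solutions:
 g(z) = C1 + Integral(z/cos(z), z)


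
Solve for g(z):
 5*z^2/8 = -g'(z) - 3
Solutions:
 g(z) = C1 - 5*z^3/24 - 3*z


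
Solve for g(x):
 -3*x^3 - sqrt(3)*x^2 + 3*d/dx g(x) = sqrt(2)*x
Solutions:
 g(x) = C1 + x^4/4 + sqrt(3)*x^3/9 + sqrt(2)*x^2/6


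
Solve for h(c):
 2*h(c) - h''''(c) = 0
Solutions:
 h(c) = C1*exp(-2^(1/4)*c) + C2*exp(2^(1/4)*c) + C3*sin(2^(1/4)*c) + C4*cos(2^(1/4)*c)


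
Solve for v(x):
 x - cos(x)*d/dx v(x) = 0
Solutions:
 v(x) = C1 + Integral(x/cos(x), x)


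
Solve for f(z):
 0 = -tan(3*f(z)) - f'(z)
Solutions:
 f(z) = -asin(C1*exp(-3*z))/3 + pi/3
 f(z) = asin(C1*exp(-3*z))/3


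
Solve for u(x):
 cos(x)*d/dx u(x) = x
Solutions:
 u(x) = C1 + Integral(x/cos(x), x)


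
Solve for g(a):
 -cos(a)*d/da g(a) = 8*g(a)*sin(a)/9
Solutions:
 g(a) = C1*cos(a)^(8/9)


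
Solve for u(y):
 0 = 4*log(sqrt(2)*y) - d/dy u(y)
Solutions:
 u(y) = C1 + 4*y*log(y) - 4*y + y*log(4)


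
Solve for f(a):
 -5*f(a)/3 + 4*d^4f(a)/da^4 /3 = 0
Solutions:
 f(a) = C1*exp(-sqrt(2)*5^(1/4)*a/2) + C2*exp(sqrt(2)*5^(1/4)*a/2) + C3*sin(sqrt(2)*5^(1/4)*a/2) + C4*cos(sqrt(2)*5^(1/4)*a/2)


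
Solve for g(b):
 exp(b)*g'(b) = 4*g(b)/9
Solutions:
 g(b) = C1*exp(-4*exp(-b)/9)


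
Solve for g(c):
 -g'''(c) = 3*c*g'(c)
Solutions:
 g(c) = C1 + Integral(C2*airyai(-3^(1/3)*c) + C3*airybi(-3^(1/3)*c), c)


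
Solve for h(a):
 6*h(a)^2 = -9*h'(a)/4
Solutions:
 h(a) = 3/(C1 + 8*a)


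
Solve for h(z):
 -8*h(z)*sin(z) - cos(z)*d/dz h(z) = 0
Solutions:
 h(z) = C1*cos(z)^8


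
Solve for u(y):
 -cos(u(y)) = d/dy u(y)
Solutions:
 u(y) = pi - asin((C1 + exp(2*y))/(C1 - exp(2*y)))
 u(y) = asin((C1 + exp(2*y))/(C1 - exp(2*y)))


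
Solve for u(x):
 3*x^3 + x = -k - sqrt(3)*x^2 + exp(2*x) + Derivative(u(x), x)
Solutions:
 u(x) = C1 + k*x + 3*x^4/4 + sqrt(3)*x^3/3 + x^2/2 - exp(2*x)/2


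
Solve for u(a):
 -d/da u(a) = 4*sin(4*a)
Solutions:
 u(a) = C1 + cos(4*a)


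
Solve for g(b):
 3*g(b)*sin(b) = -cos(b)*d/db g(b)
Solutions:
 g(b) = C1*cos(b)^3


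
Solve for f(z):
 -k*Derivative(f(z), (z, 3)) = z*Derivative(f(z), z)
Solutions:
 f(z) = C1 + Integral(C2*airyai(z*(-1/k)^(1/3)) + C3*airybi(z*(-1/k)^(1/3)), z)


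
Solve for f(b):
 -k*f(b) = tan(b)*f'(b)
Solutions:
 f(b) = C1*exp(-k*log(sin(b)))


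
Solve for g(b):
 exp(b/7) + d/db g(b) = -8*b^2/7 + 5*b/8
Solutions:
 g(b) = C1 - 8*b^3/21 + 5*b^2/16 - 7*exp(b/7)


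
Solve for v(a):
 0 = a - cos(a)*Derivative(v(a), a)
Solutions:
 v(a) = C1 + Integral(a/cos(a), a)


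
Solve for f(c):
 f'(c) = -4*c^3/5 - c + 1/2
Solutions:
 f(c) = C1 - c^4/5 - c^2/2 + c/2


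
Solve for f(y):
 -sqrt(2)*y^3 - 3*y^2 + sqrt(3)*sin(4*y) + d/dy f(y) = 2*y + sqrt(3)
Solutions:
 f(y) = C1 + sqrt(2)*y^4/4 + y^3 + y^2 + sqrt(3)*y + sqrt(3)*cos(4*y)/4


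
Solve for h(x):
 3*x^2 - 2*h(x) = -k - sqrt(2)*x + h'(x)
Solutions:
 h(x) = C1*exp(-2*x) + k/2 + 3*x^2/2 - 3*x/2 + sqrt(2)*x/2 - sqrt(2)/4 + 3/4


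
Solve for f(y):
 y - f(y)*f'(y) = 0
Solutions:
 f(y) = -sqrt(C1 + y^2)
 f(y) = sqrt(C1 + y^2)


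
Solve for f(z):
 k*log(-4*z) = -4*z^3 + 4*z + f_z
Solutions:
 f(z) = C1 + k*z*log(-z) + k*z*(-1 + 2*log(2)) + z^4 - 2*z^2


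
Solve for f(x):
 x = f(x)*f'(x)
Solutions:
 f(x) = -sqrt(C1 + x^2)
 f(x) = sqrt(C1 + x^2)


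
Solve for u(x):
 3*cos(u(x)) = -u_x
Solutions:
 u(x) = pi - asin((C1 + exp(6*x))/(C1 - exp(6*x)))
 u(x) = asin((C1 + exp(6*x))/(C1 - exp(6*x)))


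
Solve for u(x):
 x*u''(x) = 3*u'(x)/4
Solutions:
 u(x) = C1 + C2*x^(7/4)


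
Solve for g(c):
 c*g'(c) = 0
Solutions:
 g(c) = C1


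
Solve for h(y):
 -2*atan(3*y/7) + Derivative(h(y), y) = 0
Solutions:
 h(y) = C1 + 2*y*atan(3*y/7) - 7*log(9*y^2 + 49)/3


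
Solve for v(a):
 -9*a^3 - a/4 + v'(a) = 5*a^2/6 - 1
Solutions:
 v(a) = C1 + 9*a^4/4 + 5*a^3/18 + a^2/8 - a


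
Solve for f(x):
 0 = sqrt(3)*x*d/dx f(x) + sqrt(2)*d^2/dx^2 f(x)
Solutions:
 f(x) = C1 + C2*erf(6^(1/4)*x/2)


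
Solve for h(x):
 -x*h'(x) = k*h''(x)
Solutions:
 h(x) = C1 + C2*sqrt(k)*erf(sqrt(2)*x*sqrt(1/k)/2)


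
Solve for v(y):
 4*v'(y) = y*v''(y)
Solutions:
 v(y) = C1 + C2*y^5


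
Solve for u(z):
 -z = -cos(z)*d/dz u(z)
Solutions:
 u(z) = C1 + Integral(z/cos(z), z)


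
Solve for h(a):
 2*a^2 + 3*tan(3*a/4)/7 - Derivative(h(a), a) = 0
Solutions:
 h(a) = C1 + 2*a^3/3 - 4*log(cos(3*a/4))/7


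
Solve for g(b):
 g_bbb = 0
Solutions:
 g(b) = C1 + C2*b + C3*b^2


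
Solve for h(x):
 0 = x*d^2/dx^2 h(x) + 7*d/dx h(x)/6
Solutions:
 h(x) = C1 + C2/x^(1/6)


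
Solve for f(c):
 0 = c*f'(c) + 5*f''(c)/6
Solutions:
 f(c) = C1 + C2*erf(sqrt(15)*c/5)


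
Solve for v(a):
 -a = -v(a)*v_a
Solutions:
 v(a) = -sqrt(C1 + a^2)
 v(a) = sqrt(C1 + a^2)


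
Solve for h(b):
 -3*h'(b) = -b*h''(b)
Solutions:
 h(b) = C1 + C2*b^4


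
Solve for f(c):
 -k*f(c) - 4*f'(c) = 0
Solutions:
 f(c) = C1*exp(-c*k/4)


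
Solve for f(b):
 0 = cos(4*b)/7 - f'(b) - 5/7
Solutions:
 f(b) = C1 - 5*b/7 + sin(4*b)/28


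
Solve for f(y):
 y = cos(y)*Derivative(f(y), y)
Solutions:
 f(y) = C1 + Integral(y/cos(y), y)


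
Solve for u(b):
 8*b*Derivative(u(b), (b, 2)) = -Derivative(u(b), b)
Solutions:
 u(b) = C1 + C2*b^(7/8)


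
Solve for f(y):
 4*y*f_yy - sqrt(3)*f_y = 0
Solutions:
 f(y) = C1 + C2*y^(sqrt(3)/4 + 1)


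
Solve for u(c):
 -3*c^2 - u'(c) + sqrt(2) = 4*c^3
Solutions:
 u(c) = C1 - c^4 - c^3 + sqrt(2)*c


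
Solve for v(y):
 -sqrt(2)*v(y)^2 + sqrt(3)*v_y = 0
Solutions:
 v(y) = -3/(C1 + sqrt(6)*y)


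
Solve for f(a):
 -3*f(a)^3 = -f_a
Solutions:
 f(a) = -sqrt(2)*sqrt(-1/(C1 + 3*a))/2
 f(a) = sqrt(2)*sqrt(-1/(C1 + 3*a))/2


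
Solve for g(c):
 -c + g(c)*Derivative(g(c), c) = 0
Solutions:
 g(c) = -sqrt(C1 + c^2)
 g(c) = sqrt(C1 + c^2)


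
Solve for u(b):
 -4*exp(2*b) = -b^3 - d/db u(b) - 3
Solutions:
 u(b) = C1 - b^4/4 - 3*b + 2*exp(2*b)


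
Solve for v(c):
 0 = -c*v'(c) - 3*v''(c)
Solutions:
 v(c) = C1 + C2*erf(sqrt(6)*c/6)


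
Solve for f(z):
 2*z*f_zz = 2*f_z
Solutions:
 f(z) = C1 + C2*z^2


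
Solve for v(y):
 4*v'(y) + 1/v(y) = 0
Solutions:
 v(y) = -sqrt(C1 - 2*y)/2
 v(y) = sqrt(C1 - 2*y)/2


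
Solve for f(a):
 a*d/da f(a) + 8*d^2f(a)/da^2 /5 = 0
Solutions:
 f(a) = C1 + C2*erf(sqrt(5)*a/4)


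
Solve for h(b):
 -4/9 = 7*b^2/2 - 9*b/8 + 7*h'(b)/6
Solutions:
 h(b) = C1 - b^3 + 27*b^2/56 - 8*b/21


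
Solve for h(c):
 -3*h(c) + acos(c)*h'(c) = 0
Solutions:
 h(c) = C1*exp(3*Integral(1/acos(c), c))


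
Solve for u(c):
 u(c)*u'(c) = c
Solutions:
 u(c) = -sqrt(C1 + c^2)
 u(c) = sqrt(C1 + c^2)


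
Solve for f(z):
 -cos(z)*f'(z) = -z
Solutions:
 f(z) = C1 + Integral(z/cos(z), z)


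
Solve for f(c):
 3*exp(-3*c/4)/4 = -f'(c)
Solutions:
 f(c) = C1 + exp(-3*c/4)


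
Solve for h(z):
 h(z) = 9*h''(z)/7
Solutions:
 h(z) = C1*exp(-sqrt(7)*z/3) + C2*exp(sqrt(7)*z/3)


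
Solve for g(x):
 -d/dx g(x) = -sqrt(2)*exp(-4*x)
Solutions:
 g(x) = C1 - sqrt(2)*exp(-4*x)/4


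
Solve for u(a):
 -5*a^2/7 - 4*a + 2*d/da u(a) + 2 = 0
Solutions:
 u(a) = C1 + 5*a^3/42 + a^2 - a


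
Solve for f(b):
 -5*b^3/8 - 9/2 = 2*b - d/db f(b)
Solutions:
 f(b) = C1 + 5*b^4/32 + b^2 + 9*b/2


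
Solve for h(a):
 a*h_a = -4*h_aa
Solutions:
 h(a) = C1 + C2*erf(sqrt(2)*a/4)


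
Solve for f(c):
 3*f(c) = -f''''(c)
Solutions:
 f(c) = (C1*sin(sqrt(2)*3^(1/4)*c/2) + C2*cos(sqrt(2)*3^(1/4)*c/2))*exp(-sqrt(2)*3^(1/4)*c/2) + (C3*sin(sqrt(2)*3^(1/4)*c/2) + C4*cos(sqrt(2)*3^(1/4)*c/2))*exp(sqrt(2)*3^(1/4)*c/2)


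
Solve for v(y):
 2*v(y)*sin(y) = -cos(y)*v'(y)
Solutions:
 v(y) = C1*cos(y)^2


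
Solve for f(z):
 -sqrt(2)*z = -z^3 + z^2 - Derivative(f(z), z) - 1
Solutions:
 f(z) = C1 - z^4/4 + z^3/3 + sqrt(2)*z^2/2 - z


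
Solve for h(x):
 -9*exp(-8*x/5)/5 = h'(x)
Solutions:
 h(x) = C1 + 9*exp(-8*x/5)/8


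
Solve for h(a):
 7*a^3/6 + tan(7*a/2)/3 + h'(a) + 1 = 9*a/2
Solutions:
 h(a) = C1 - 7*a^4/24 + 9*a^2/4 - a + 2*log(cos(7*a/2))/21


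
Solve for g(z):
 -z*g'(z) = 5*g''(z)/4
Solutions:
 g(z) = C1 + C2*erf(sqrt(10)*z/5)


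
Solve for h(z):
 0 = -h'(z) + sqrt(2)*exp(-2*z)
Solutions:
 h(z) = C1 - sqrt(2)*exp(-2*z)/2


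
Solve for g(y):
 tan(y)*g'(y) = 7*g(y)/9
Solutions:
 g(y) = C1*sin(y)^(7/9)


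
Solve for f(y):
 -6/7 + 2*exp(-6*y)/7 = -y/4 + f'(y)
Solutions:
 f(y) = C1 + y^2/8 - 6*y/7 - exp(-6*y)/21


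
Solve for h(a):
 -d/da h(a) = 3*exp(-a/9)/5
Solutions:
 h(a) = C1 + 27*exp(-a/9)/5


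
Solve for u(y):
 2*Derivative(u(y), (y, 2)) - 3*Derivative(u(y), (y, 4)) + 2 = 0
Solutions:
 u(y) = C1 + C2*y + C3*exp(-sqrt(6)*y/3) + C4*exp(sqrt(6)*y/3) - y^2/2


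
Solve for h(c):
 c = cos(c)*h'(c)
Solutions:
 h(c) = C1 + Integral(c/cos(c), c)


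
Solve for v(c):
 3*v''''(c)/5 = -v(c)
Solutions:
 v(c) = (C1*sin(sqrt(2)*3^(3/4)*5^(1/4)*c/6) + C2*cos(sqrt(2)*3^(3/4)*5^(1/4)*c/6))*exp(-sqrt(2)*3^(3/4)*5^(1/4)*c/6) + (C3*sin(sqrt(2)*3^(3/4)*5^(1/4)*c/6) + C4*cos(sqrt(2)*3^(3/4)*5^(1/4)*c/6))*exp(sqrt(2)*3^(3/4)*5^(1/4)*c/6)


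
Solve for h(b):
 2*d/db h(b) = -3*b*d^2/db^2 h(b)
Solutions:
 h(b) = C1 + C2*b^(1/3)


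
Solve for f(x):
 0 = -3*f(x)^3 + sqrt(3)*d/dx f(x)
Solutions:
 f(x) = -sqrt(2)*sqrt(-1/(C1 + sqrt(3)*x))/2
 f(x) = sqrt(2)*sqrt(-1/(C1 + sqrt(3)*x))/2


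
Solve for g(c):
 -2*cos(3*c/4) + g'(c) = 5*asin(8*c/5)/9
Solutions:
 g(c) = C1 + 5*c*asin(8*c/5)/9 + 5*sqrt(25 - 64*c^2)/72 + 8*sin(3*c/4)/3


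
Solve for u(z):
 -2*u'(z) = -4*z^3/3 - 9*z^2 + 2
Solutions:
 u(z) = C1 + z^4/6 + 3*z^3/2 - z


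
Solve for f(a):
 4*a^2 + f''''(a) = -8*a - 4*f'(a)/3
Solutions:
 f(a) = C1 + C4*exp(-6^(2/3)*a/3) - a^3 - 3*a^2 + (C2*sin(2^(2/3)*3^(1/6)*a/2) + C3*cos(2^(2/3)*3^(1/6)*a/2))*exp(6^(2/3)*a/6)


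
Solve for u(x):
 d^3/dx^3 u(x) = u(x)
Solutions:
 u(x) = C3*exp(x) + (C1*sin(sqrt(3)*x/2) + C2*cos(sqrt(3)*x/2))*exp(-x/2)


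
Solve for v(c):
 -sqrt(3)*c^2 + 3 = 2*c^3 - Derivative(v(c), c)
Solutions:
 v(c) = C1 + c^4/2 + sqrt(3)*c^3/3 - 3*c


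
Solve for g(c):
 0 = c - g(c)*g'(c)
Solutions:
 g(c) = -sqrt(C1 + c^2)
 g(c) = sqrt(C1 + c^2)


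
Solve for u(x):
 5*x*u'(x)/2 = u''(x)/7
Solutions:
 u(x) = C1 + C2*erfi(sqrt(35)*x/2)


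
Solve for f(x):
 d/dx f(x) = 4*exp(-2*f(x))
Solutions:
 f(x) = log(-sqrt(C1 + 8*x))
 f(x) = log(C1 + 8*x)/2


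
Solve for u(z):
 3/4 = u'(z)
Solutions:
 u(z) = C1 + 3*z/4


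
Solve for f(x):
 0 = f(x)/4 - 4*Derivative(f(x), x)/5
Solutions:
 f(x) = C1*exp(5*x/16)


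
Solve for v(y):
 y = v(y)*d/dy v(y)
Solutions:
 v(y) = -sqrt(C1 + y^2)
 v(y) = sqrt(C1 + y^2)


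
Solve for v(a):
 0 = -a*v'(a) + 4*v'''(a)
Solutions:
 v(a) = C1 + Integral(C2*airyai(2^(1/3)*a/2) + C3*airybi(2^(1/3)*a/2), a)


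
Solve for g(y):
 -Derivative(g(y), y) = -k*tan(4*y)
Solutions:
 g(y) = C1 - k*log(cos(4*y))/4


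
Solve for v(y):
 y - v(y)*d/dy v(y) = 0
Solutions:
 v(y) = -sqrt(C1 + y^2)
 v(y) = sqrt(C1 + y^2)


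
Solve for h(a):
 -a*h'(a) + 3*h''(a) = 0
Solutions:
 h(a) = C1 + C2*erfi(sqrt(6)*a/6)


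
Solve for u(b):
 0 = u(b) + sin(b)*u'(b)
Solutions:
 u(b) = C1*sqrt(cos(b) + 1)/sqrt(cos(b) - 1)


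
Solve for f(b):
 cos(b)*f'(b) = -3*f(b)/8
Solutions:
 f(b) = C1*(sin(b) - 1)^(3/16)/(sin(b) + 1)^(3/16)


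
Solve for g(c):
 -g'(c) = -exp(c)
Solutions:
 g(c) = C1 + exp(c)


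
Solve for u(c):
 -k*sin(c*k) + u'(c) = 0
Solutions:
 u(c) = C1 - cos(c*k)


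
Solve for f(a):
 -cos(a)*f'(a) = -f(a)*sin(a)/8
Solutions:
 f(a) = C1/cos(a)^(1/8)


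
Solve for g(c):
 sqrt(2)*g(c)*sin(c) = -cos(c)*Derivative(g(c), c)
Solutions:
 g(c) = C1*cos(c)^(sqrt(2))


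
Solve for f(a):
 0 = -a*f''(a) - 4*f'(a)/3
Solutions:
 f(a) = C1 + C2/a^(1/3)


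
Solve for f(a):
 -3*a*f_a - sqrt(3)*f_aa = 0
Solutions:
 f(a) = C1 + C2*erf(sqrt(2)*3^(1/4)*a/2)


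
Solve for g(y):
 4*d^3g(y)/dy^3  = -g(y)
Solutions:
 g(y) = C3*exp(-2^(1/3)*y/2) + (C1*sin(2^(1/3)*sqrt(3)*y/4) + C2*cos(2^(1/3)*sqrt(3)*y/4))*exp(2^(1/3)*y/4)


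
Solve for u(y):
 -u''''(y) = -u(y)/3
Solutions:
 u(y) = C1*exp(-3^(3/4)*y/3) + C2*exp(3^(3/4)*y/3) + C3*sin(3^(3/4)*y/3) + C4*cos(3^(3/4)*y/3)


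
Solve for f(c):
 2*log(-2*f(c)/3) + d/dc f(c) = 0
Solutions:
 Integral(1/(log(-_y) - log(3) + log(2)), (_y, f(c)))/2 = C1 - c


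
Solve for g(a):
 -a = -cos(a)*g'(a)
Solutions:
 g(a) = C1 + Integral(a/cos(a), a)


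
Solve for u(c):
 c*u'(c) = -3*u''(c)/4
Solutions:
 u(c) = C1 + C2*erf(sqrt(6)*c/3)


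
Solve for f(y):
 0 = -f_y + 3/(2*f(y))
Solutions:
 f(y) = -sqrt(C1 + 3*y)
 f(y) = sqrt(C1 + 3*y)


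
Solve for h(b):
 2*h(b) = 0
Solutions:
 h(b) = 0


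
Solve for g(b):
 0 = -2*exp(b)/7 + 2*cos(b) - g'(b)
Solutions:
 g(b) = C1 - 2*exp(b)/7 + 2*sin(b)


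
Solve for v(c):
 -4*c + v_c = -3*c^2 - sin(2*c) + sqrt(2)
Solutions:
 v(c) = C1 - c^3 + 2*c^2 + sqrt(2)*c + cos(2*c)/2


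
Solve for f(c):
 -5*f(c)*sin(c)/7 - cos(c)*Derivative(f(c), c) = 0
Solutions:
 f(c) = C1*cos(c)^(5/7)


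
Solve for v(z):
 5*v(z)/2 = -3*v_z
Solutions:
 v(z) = C1*exp(-5*z/6)


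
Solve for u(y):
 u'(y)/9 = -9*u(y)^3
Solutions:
 u(y) = -sqrt(2)*sqrt(-1/(C1 - 81*y))/2
 u(y) = sqrt(2)*sqrt(-1/(C1 - 81*y))/2


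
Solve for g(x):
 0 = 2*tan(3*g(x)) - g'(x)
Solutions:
 g(x) = -asin(C1*exp(6*x))/3 + pi/3
 g(x) = asin(C1*exp(6*x))/3


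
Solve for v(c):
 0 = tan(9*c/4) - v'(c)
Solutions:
 v(c) = C1 - 4*log(cos(9*c/4))/9


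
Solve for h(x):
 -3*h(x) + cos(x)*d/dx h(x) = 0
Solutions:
 h(x) = C1*(sin(x) + 1)^(3/2)/(sin(x) - 1)^(3/2)


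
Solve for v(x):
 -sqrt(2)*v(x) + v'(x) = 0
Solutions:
 v(x) = C1*exp(sqrt(2)*x)


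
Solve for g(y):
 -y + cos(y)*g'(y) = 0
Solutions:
 g(y) = C1 + Integral(y/cos(y), y)


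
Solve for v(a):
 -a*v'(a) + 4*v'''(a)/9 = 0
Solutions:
 v(a) = C1 + Integral(C2*airyai(2^(1/3)*3^(2/3)*a/2) + C3*airybi(2^(1/3)*3^(2/3)*a/2), a)


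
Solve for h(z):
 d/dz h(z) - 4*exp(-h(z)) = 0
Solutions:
 h(z) = log(C1 + 4*z)


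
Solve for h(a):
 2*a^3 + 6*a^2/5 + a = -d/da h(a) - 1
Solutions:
 h(a) = C1 - a^4/2 - 2*a^3/5 - a^2/2 - a


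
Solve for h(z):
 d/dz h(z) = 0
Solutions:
 h(z) = C1


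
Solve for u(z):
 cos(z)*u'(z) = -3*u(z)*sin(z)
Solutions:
 u(z) = C1*cos(z)^3


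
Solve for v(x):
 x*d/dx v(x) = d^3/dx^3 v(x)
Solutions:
 v(x) = C1 + Integral(C2*airyai(x) + C3*airybi(x), x)


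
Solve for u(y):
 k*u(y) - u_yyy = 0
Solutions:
 u(y) = C1*exp(k^(1/3)*y) + C2*exp(k^(1/3)*y*(-1 + sqrt(3)*I)/2) + C3*exp(-k^(1/3)*y*(1 + sqrt(3)*I)/2)


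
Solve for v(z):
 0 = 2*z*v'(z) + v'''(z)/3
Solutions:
 v(z) = C1 + Integral(C2*airyai(-6^(1/3)*z) + C3*airybi(-6^(1/3)*z), z)


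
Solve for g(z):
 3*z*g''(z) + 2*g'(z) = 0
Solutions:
 g(z) = C1 + C2*z^(1/3)


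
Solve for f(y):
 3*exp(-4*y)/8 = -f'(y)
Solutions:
 f(y) = C1 + 3*exp(-4*y)/32


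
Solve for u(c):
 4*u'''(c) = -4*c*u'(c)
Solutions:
 u(c) = C1 + Integral(C2*airyai(-c) + C3*airybi(-c), c)


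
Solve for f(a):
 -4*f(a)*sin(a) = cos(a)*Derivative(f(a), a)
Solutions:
 f(a) = C1*cos(a)^4


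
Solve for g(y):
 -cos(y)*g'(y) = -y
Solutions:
 g(y) = C1 + Integral(y/cos(y), y)


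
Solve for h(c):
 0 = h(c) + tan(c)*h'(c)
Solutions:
 h(c) = C1/sin(c)


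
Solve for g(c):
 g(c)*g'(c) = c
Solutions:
 g(c) = -sqrt(C1 + c^2)
 g(c) = sqrt(C1 + c^2)


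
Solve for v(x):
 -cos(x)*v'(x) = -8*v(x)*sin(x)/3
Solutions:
 v(x) = C1/cos(x)^(8/3)


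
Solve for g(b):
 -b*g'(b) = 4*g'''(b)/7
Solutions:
 g(b) = C1 + Integral(C2*airyai(-14^(1/3)*b/2) + C3*airybi(-14^(1/3)*b/2), b)


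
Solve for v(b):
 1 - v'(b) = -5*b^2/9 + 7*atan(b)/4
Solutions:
 v(b) = C1 + 5*b^3/27 - 7*b*atan(b)/4 + b + 7*log(b^2 + 1)/8


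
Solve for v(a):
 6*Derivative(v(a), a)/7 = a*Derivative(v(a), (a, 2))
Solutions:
 v(a) = C1 + C2*a^(13/7)


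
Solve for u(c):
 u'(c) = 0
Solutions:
 u(c) = C1


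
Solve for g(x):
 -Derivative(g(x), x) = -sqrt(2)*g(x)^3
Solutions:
 g(x) = -sqrt(2)*sqrt(-1/(C1 + sqrt(2)*x))/2
 g(x) = sqrt(2)*sqrt(-1/(C1 + sqrt(2)*x))/2


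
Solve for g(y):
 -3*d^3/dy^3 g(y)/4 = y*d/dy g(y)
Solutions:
 g(y) = C1 + Integral(C2*airyai(-6^(2/3)*y/3) + C3*airybi(-6^(2/3)*y/3), y)


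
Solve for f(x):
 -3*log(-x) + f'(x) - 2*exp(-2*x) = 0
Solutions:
 f(x) = C1 + 3*x*log(-x) - 3*x - exp(-2*x)


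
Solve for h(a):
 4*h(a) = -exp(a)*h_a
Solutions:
 h(a) = C1*exp(4*exp(-a))


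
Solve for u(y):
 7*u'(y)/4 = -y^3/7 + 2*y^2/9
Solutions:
 u(y) = C1 - y^4/49 + 8*y^3/189


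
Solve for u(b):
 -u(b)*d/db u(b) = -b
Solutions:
 u(b) = -sqrt(C1 + b^2)
 u(b) = sqrt(C1 + b^2)


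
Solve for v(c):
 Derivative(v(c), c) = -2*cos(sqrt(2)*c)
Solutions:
 v(c) = C1 - sqrt(2)*sin(sqrt(2)*c)


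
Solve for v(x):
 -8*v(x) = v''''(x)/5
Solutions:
 v(x) = (C1*sin(10^(1/4)*x) + C2*cos(10^(1/4)*x))*exp(-10^(1/4)*x) + (C3*sin(10^(1/4)*x) + C4*cos(10^(1/4)*x))*exp(10^(1/4)*x)


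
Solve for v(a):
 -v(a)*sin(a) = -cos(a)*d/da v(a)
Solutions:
 v(a) = C1/cos(a)


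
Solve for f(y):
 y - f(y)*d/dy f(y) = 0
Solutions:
 f(y) = -sqrt(C1 + y^2)
 f(y) = sqrt(C1 + y^2)


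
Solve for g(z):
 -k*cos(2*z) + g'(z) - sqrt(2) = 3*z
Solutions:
 g(z) = C1 + k*sin(2*z)/2 + 3*z^2/2 + sqrt(2)*z


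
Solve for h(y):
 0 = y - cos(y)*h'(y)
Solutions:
 h(y) = C1 + Integral(y/cos(y), y)


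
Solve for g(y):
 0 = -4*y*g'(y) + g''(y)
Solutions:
 g(y) = C1 + C2*erfi(sqrt(2)*y)


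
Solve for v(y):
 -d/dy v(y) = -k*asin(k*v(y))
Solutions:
 Integral(1/asin(_y*k), (_y, v(y))) = C1 + k*y


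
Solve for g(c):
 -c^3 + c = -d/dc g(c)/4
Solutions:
 g(c) = C1 + c^4 - 2*c^2


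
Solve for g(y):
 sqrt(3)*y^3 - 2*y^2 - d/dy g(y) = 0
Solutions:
 g(y) = C1 + sqrt(3)*y^4/4 - 2*y^3/3


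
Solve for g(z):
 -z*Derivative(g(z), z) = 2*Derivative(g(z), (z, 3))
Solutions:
 g(z) = C1 + Integral(C2*airyai(-2^(2/3)*z/2) + C3*airybi(-2^(2/3)*z/2), z)


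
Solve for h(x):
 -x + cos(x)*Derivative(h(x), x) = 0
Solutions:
 h(x) = C1 + Integral(x/cos(x), x)


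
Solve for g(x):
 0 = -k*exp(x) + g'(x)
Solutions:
 g(x) = C1 + k*exp(x)


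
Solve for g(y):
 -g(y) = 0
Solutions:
 g(y) = 0


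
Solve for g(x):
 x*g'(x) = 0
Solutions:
 g(x) = C1


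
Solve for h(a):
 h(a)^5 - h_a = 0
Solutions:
 h(a) = -(-1/(C1 + 4*a))^(1/4)
 h(a) = (-1/(C1 + 4*a))^(1/4)
 h(a) = -I*(-1/(C1 + 4*a))^(1/4)
 h(a) = I*(-1/(C1 + 4*a))^(1/4)


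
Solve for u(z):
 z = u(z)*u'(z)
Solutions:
 u(z) = -sqrt(C1 + z^2)
 u(z) = sqrt(C1 + z^2)


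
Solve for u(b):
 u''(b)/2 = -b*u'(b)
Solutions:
 u(b) = C1 + C2*erf(b)


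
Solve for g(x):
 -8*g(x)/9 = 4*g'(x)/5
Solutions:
 g(x) = C1*exp(-10*x/9)


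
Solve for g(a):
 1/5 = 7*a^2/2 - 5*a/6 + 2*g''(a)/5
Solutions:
 g(a) = C1 + C2*a - 35*a^4/48 + 25*a^3/72 + a^2/4


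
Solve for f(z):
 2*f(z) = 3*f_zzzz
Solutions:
 f(z) = C1*exp(-2^(1/4)*3^(3/4)*z/3) + C2*exp(2^(1/4)*3^(3/4)*z/3) + C3*sin(2^(1/4)*3^(3/4)*z/3) + C4*cos(2^(1/4)*3^(3/4)*z/3)


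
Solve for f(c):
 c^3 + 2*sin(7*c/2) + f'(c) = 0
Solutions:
 f(c) = C1 - c^4/4 + 4*cos(7*c/2)/7


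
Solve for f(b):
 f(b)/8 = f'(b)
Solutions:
 f(b) = C1*exp(b/8)


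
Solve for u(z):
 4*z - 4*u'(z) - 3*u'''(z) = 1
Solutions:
 u(z) = C1 + C2*sin(2*sqrt(3)*z/3) + C3*cos(2*sqrt(3)*z/3) + z^2/2 - z/4


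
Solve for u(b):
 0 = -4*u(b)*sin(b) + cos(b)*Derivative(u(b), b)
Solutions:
 u(b) = C1/cos(b)^4


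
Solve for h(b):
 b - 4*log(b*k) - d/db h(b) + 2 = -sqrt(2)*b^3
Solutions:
 h(b) = C1 + sqrt(2)*b^4/4 + b^2/2 - 4*b*log(b*k) + 6*b


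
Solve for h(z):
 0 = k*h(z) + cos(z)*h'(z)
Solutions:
 h(z) = C1*exp(k*(log(sin(z) - 1) - log(sin(z) + 1))/2)


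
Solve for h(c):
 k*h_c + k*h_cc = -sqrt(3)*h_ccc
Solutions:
 h(c) = C1 + C2*exp(sqrt(3)*c*(-k + sqrt(k*(k - 4*sqrt(3))))/6) + C3*exp(-sqrt(3)*c*(k + sqrt(k*(k - 4*sqrt(3))))/6)


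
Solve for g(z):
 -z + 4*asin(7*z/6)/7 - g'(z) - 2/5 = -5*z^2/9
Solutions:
 g(z) = C1 + 5*z^3/27 - z^2/2 + 4*z*asin(7*z/6)/7 - 2*z/5 + 4*sqrt(36 - 49*z^2)/49


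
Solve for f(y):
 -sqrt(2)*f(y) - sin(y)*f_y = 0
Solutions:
 f(y) = C1*(cos(y) + 1)^(sqrt(2)/2)/(cos(y) - 1)^(sqrt(2)/2)


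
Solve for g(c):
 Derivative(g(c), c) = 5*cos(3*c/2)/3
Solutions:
 g(c) = C1 + 10*sin(3*c/2)/9


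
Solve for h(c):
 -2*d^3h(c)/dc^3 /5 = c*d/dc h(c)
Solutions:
 h(c) = C1 + Integral(C2*airyai(-2^(2/3)*5^(1/3)*c/2) + C3*airybi(-2^(2/3)*5^(1/3)*c/2), c)


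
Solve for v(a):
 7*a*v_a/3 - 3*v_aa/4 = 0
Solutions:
 v(a) = C1 + C2*erfi(sqrt(14)*a/3)


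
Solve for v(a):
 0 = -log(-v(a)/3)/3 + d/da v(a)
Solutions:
 -3*Integral(1/(log(-_y) - log(3)), (_y, v(a))) = C1 - a


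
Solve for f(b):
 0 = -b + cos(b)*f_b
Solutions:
 f(b) = C1 + Integral(b/cos(b), b)


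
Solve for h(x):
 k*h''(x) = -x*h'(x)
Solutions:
 h(x) = C1 + C2*sqrt(k)*erf(sqrt(2)*x*sqrt(1/k)/2)


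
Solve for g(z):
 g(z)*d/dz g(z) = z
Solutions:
 g(z) = -sqrt(C1 + z^2)
 g(z) = sqrt(C1 + z^2)


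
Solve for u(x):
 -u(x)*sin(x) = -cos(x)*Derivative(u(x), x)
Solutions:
 u(x) = C1/cos(x)


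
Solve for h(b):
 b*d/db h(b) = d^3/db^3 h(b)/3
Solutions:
 h(b) = C1 + Integral(C2*airyai(3^(1/3)*b) + C3*airybi(3^(1/3)*b), b)


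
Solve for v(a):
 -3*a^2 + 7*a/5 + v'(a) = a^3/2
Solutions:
 v(a) = C1 + a^4/8 + a^3 - 7*a^2/10


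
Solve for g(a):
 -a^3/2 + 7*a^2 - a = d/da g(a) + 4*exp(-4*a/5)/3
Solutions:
 g(a) = C1 - a^4/8 + 7*a^3/3 - a^2/2 + 5*exp(-4*a/5)/3


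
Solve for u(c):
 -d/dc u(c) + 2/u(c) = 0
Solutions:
 u(c) = -sqrt(C1 + 4*c)
 u(c) = sqrt(C1 + 4*c)


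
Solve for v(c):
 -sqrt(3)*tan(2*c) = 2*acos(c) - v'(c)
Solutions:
 v(c) = C1 + 2*c*acos(c) - 2*sqrt(1 - c^2) - sqrt(3)*log(cos(2*c))/2


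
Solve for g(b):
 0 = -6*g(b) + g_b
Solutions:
 g(b) = C1*exp(6*b)


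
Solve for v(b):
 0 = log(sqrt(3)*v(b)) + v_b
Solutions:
 2*Integral(1/(2*log(_y) + log(3)), (_y, v(b))) = C1 - b


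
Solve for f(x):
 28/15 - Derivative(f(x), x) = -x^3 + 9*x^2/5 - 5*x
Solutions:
 f(x) = C1 + x^4/4 - 3*x^3/5 + 5*x^2/2 + 28*x/15


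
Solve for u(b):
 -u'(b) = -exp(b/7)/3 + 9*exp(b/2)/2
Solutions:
 u(b) = C1 + 7*exp(b/7)/3 - 9*exp(b/2)


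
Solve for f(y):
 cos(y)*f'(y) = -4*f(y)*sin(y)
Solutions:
 f(y) = C1*cos(y)^4


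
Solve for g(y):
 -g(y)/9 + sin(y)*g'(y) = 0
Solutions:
 g(y) = C1*(cos(y) - 1)^(1/18)/(cos(y) + 1)^(1/18)


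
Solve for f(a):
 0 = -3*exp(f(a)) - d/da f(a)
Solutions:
 f(a) = log(1/(C1 + 3*a))


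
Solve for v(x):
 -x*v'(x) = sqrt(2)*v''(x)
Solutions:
 v(x) = C1 + C2*erf(2^(1/4)*x/2)


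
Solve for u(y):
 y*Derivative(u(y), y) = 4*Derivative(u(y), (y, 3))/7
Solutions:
 u(y) = C1 + Integral(C2*airyai(14^(1/3)*y/2) + C3*airybi(14^(1/3)*y/2), y)


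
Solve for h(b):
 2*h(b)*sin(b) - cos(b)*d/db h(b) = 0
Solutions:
 h(b) = C1/cos(b)^2


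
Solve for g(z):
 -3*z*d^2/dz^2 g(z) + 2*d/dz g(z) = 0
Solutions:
 g(z) = C1 + C2*z^(5/3)


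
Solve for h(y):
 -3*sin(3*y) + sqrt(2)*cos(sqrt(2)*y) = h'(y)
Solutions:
 h(y) = C1 + sin(sqrt(2)*y) + cos(3*y)


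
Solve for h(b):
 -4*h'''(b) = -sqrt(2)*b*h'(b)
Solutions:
 h(b) = C1 + Integral(C2*airyai(sqrt(2)*b/2) + C3*airybi(sqrt(2)*b/2), b)


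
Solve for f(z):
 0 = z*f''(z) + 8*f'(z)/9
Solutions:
 f(z) = C1 + C2*z^(1/9)


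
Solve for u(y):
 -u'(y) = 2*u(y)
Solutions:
 u(y) = C1*exp(-2*y)


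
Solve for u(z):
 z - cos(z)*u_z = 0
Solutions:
 u(z) = C1 + Integral(z/cos(z), z)


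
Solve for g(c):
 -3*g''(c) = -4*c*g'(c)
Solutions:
 g(c) = C1 + C2*erfi(sqrt(6)*c/3)


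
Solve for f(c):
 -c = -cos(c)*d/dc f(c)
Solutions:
 f(c) = C1 + Integral(c/cos(c), c)


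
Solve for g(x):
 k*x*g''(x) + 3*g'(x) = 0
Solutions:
 g(x) = C1 + x^(((re(k) - 3)*re(k) + im(k)^2)/(re(k)^2 + im(k)^2))*(C2*sin(3*log(x)*Abs(im(k))/(re(k)^2 + im(k)^2)) + C3*cos(3*log(x)*im(k)/(re(k)^2 + im(k)^2)))


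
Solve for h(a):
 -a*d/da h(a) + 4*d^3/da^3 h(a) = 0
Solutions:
 h(a) = C1 + Integral(C2*airyai(2^(1/3)*a/2) + C3*airybi(2^(1/3)*a/2), a)


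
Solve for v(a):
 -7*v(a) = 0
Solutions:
 v(a) = 0


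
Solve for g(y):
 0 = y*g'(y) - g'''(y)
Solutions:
 g(y) = C1 + Integral(C2*airyai(y) + C3*airybi(y), y)


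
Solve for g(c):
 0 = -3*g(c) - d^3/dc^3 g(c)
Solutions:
 g(c) = C3*exp(-3^(1/3)*c) + (C1*sin(3^(5/6)*c/2) + C2*cos(3^(5/6)*c/2))*exp(3^(1/3)*c/2)


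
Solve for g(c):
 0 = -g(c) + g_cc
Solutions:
 g(c) = C1*exp(-c) + C2*exp(c)


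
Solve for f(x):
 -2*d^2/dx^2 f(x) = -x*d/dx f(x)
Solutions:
 f(x) = C1 + C2*erfi(x/2)


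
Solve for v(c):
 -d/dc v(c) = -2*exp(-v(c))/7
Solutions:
 v(c) = log(C1 + 2*c/7)


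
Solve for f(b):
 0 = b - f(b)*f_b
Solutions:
 f(b) = -sqrt(C1 + b^2)
 f(b) = sqrt(C1 + b^2)


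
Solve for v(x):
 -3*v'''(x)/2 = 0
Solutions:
 v(x) = C1 + C2*x + C3*x^2


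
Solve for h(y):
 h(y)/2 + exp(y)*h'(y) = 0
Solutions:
 h(y) = C1*exp(exp(-y)/2)


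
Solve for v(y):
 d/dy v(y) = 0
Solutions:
 v(y) = C1


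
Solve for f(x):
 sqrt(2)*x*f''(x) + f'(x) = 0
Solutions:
 f(x) = C1 + C2*x^(1 - sqrt(2)/2)


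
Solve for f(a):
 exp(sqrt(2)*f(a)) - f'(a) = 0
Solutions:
 f(a) = sqrt(2)*(2*log(-1/(C1 + a)) - log(2))/4


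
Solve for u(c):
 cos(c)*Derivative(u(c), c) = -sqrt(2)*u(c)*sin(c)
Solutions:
 u(c) = C1*cos(c)^(sqrt(2))


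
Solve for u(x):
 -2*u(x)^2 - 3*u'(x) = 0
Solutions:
 u(x) = 3/(C1 + 2*x)


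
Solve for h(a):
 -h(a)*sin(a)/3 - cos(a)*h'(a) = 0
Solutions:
 h(a) = C1*cos(a)^(1/3)


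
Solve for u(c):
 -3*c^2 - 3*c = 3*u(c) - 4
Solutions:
 u(c) = -c^2 - c + 4/3


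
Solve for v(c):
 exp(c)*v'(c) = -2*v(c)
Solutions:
 v(c) = C1*exp(2*exp(-c))


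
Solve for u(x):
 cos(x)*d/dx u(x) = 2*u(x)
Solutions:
 u(x) = C1*(sin(x) + 1)/(sin(x) - 1)


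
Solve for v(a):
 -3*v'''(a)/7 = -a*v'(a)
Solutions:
 v(a) = C1 + Integral(C2*airyai(3^(2/3)*7^(1/3)*a/3) + C3*airybi(3^(2/3)*7^(1/3)*a/3), a)


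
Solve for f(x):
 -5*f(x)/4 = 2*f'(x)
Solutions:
 f(x) = C1*exp(-5*x/8)


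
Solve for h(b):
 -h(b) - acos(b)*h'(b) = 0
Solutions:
 h(b) = C1*exp(-Integral(1/acos(b), b))


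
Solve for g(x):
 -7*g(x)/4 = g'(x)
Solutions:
 g(x) = C1*exp(-7*x/4)


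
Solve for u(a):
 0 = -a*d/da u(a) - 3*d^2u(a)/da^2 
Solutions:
 u(a) = C1 + C2*erf(sqrt(6)*a/6)


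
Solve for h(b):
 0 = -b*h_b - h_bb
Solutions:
 h(b) = C1 + C2*erf(sqrt(2)*b/2)


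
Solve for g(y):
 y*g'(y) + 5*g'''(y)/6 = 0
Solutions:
 g(y) = C1 + Integral(C2*airyai(-5^(2/3)*6^(1/3)*y/5) + C3*airybi(-5^(2/3)*6^(1/3)*y/5), y)


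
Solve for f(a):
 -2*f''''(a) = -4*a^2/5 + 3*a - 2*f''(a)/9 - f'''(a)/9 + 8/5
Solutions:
 f(a) = C1 + C2*a + C3*exp(a*(1 - sqrt(145))/36) + C4*exp(a*(1 + sqrt(145))/36) - 3*a^4/10 + 57*a^3/20 - 1323*a^2/40


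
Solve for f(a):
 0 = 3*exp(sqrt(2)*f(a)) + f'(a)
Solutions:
 f(a) = sqrt(2)*(2*log(1/(C1 + 3*a)) - log(2))/4


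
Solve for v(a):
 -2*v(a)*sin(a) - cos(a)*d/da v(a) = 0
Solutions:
 v(a) = C1*cos(a)^2


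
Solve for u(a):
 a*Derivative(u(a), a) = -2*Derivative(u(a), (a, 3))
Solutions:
 u(a) = C1 + Integral(C2*airyai(-2^(2/3)*a/2) + C3*airybi(-2^(2/3)*a/2), a)


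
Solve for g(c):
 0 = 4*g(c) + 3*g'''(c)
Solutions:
 g(c) = C3*exp(-6^(2/3)*c/3) + (C1*sin(2^(2/3)*3^(1/6)*c/2) + C2*cos(2^(2/3)*3^(1/6)*c/2))*exp(6^(2/3)*c/6)


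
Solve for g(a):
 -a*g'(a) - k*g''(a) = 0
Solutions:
 g(a) = C1 + C2*sqrt(k)*erf(sqrt(2)*a*sqrt(1/k)/2)


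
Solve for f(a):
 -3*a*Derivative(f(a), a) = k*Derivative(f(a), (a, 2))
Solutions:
 f(a) = C1 + C2*sqrt(k)*erf(sqrt(6)*a*sqrt(1/k)/2)


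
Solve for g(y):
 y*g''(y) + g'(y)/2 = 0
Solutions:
 g(y) = C1 + C2*sqrt(y)


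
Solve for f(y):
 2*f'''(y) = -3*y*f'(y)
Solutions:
 f(y) = C1 + Integral(C2*airyai(-2^(2/3)*3^(1/3)*y/2) + C3*airybi(-2^(2/3)*3^(1/3)*y/2), y)


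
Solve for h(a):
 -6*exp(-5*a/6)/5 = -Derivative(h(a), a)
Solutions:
 h(a) = C1 - 36*exp(-5*a/6)/25


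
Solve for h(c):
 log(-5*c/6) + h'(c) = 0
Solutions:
 h(c) = C1 - c*log(-c) + c*(-log(5) + 1 + log(6))


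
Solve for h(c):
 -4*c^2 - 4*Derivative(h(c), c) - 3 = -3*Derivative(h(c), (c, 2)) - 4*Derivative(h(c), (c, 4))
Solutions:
 h(c) = C1 + C2*exp(c*(-(4 + sqrt(17))^(1/3) + (4 + sqrt(17))^(-1/3))/4)*sin(sqrt(3)*c*((4 + sqrt(17))^(-1/3) + (4 + sqrt(17))^(1/3))/4) + C3*exp(c*(-(4 + sqrt(17))^(1/3) + (4 + sqrt(17))^(-1/3))/4)*cos(sqrt(3)*c*((4 + sqrt(17))^(-1/3) + (4 + sqrt(17))^(1/3))/4) + C4*exp(-c*(-(4 + sqrt(17))^(1/3) + (4 + sqrt(17))^(-1/3))/2) - c^3/3 - 3*c^2/4 - 15*c/8


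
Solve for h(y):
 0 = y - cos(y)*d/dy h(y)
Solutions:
 h(y) = C1 + Integral(y/cos(y), y)
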